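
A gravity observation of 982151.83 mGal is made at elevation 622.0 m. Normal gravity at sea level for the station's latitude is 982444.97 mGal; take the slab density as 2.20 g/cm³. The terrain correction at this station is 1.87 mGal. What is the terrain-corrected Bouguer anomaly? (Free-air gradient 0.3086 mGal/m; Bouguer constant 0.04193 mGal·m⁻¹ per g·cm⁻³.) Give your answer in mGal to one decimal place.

-156.7

Free-air correction = 0.3086 × 622.0 = 191.95 mGal
Free-air anomaly = 982151.83 − 982444.97 + (191.95) = -101.19 mGal
Bouguer slab correction = 0.04193 × 2.20 × 622.0 = 57.38 mGal
Simple Bouguer anomaly = -101.19 − (57.38) = -158.57 mGal
Complete Bouguer anomaly = -158.57 + 1.87 = -156.70 mGal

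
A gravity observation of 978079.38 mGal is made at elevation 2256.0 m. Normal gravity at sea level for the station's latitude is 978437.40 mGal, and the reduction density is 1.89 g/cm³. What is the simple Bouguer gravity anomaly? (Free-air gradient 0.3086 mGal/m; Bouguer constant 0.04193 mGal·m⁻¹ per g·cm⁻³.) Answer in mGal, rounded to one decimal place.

159.4

Free-air correction = 0.3086 × 2256.0 = 696.20 mGal
Free-air anomaly = 978079.38 − 978437.40 + (696.20) = 338.18 mGal
Bouguer slab correction = 0.04193 × 1.89 × 2256.0 = 178.78 mGal
Simple Bouguer anomaly = 338.18 − (178.78) = 159.40 mGal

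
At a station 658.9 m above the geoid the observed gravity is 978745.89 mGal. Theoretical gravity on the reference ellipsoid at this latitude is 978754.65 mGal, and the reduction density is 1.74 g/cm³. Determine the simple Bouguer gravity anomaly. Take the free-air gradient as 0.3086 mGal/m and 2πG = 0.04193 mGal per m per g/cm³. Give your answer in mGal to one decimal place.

Free-air correction = 0.3086 × 658.9 = 203.34 mGal
Free-air anomaly = 978745.89 − 978754.65 + (203.34) = 194.58 mGal
Bouguer slab correction = 0.04193 × 1.74 × 658.9 = 48.07 mGal
Simple Bouguer anomaly = 194.58 − (48.07) = 146.51 mGal

146.5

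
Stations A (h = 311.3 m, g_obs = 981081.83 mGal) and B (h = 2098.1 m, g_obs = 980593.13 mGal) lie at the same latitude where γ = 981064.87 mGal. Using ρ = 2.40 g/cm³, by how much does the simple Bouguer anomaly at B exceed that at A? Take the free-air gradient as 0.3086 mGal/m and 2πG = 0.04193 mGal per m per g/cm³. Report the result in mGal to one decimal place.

Δg_SB(A) = 981081.83 − 981064.87 + 0.3086×311.3 − 0.04193×2.40×311.3 = 81.70 mGal
Δg_SB(B) = 980593.13 − 981064.87 + 0.3086×2098.1 − 0.04193×2.40×2098.1 = -35.40 mGal
Difference = -35.40 − (81.70) = -117.10 mGal

-117.1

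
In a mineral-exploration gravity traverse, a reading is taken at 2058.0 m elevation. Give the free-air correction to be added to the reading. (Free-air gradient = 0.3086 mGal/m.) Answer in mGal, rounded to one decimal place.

Free-air correction = 0.3086 × 2058.0 = 635.1 mGal

635.1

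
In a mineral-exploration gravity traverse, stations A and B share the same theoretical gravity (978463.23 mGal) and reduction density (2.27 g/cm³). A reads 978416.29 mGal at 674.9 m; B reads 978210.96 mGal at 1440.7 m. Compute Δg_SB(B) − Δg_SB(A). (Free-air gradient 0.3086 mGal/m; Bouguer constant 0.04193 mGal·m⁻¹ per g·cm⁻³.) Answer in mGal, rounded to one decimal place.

Δg_SB(A) = 978416.29 − 978463.23 + 0.3086×674.9 − 0.04193×2.27×674.9 = 97.10 mGal
Δg_SB(B) = 978210.96 − 978463.23 + 0.3086×1440.7 − 0.04193×2.27×1440.7 = 55.20 mGal
Difference = 55.20 − (97.10) = -41.90 mGal

-41.9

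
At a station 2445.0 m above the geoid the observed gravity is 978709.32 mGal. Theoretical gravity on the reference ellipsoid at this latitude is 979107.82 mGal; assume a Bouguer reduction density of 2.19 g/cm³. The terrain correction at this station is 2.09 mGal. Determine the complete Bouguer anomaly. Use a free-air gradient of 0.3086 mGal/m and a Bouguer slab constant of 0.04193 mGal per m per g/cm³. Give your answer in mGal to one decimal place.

Free-air correction = 0.3086 × 2445.0 = 754.53 mGal
Free-air anomaly = 978709.32 − 979107.82 + (754.53) = 356.03 mGal
Bouguer slab correction = 0.04193 × 2.19 × 2445.0 = 224.52 mGal
Simple Bouguer anomaly = 356.03 − (224.52) = 131.51 mGal
Complete Bouguer anomaly = 131.51 + 2.09 = 133.60 mGal

133.6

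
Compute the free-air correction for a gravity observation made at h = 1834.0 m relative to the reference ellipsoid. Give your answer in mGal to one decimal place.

566.0

Free-air correction = 0.3086 × 1834.0 = 566.0 mGal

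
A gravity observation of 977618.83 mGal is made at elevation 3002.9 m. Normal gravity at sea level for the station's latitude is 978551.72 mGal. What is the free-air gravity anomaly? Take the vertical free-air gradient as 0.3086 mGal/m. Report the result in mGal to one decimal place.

-6.2

Free-air correction = 0.3086 × 3002.9 = 926.69 mGal
Free-air anomaly = 977618.83 − 978551.72 + (926.69) = -6.20 mGal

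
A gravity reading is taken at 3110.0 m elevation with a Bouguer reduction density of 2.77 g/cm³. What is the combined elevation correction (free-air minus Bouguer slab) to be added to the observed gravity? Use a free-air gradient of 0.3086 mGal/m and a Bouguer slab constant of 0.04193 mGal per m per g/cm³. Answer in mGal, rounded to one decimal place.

598.5

Combined gradient = 0.3086 − 0.04193 × 2.77 = 0.1924539 mGal/m
Combined elevation correction = 0.1924539 × 3110.0 = 598.5 mGal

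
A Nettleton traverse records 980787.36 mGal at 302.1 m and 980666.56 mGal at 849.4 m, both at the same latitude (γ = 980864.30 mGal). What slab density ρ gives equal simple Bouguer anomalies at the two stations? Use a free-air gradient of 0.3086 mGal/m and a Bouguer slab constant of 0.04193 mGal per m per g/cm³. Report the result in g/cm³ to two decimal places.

2.10

Δg_obs = 980666.56 − 980787.36 = -120.80 mGal over Δh = 849.4 − 302.1 = 547.3 m
Equal Bouguer anomalies ⇒ Δg_obs + (0.3086 − 0.04193ρ)·Δh = 0
0.3086 − 0.04193ρ = −Δg_obs/Δh = 0.22072
ρ = (0.3086 − 0.22072) / 0.04193 = 2.10 g/cm³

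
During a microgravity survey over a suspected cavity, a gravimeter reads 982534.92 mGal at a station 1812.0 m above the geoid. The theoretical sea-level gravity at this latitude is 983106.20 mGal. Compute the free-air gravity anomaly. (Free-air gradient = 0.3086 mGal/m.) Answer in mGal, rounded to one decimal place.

-12.1

Free-air correction = 0.3086 × 1812.0 = 559.18 mGal
Free-air anomaly = 982534.92 − 983106.20 + (559.18) = -12.10 mGal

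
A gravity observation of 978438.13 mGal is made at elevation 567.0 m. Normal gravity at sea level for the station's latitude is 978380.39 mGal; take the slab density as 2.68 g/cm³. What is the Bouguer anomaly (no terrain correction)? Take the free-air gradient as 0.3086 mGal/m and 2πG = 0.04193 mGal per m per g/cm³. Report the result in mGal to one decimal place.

Free-air correction = 0.3086 × 567.0 = 174.98 mGal
Free-air anomaly = 978438.13 − 978380.39 + (174.98) = 232.72 mGal
Bouguer slab correction = 0.04193 × 2.68 × 567.0 = 63.72 mGal
Simple Bouguer anomaly = 232.72 − (63.72) = 169.00 mGal

169.0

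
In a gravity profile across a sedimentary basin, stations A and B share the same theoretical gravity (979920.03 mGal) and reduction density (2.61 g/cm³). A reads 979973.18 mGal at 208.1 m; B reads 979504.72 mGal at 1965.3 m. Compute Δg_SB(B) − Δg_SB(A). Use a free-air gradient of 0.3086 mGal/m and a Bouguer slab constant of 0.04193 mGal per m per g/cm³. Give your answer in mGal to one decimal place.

Δg_SB(A) = 979973.18 − 979920.03 + 0.3086×208.1 − 0.04193×2.61×208.1 = 94.60 mGal
Δg_SB(B) = 979504.72 − 979920.03 + 0.3086×1965.3 − 0.04193×2.61×1965.3 = -23.90 mGal
Difference = -23.90 − (94.60) = -118.50 mGal

-118.5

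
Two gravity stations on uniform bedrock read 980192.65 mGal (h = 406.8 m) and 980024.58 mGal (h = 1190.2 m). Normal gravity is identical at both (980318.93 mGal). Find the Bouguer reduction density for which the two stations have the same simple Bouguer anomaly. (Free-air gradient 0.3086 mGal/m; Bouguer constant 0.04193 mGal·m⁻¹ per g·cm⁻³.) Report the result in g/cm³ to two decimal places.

2.24

Δg_obs = 980024.58 − 980192.65 = -168.07 mGal over Δh = 1190.2 − 406.8 = 783.4 m
Equal Bouguer anomalies ⇒ Δg_obs + (0.3086 − 0.04193ρ)·Δh = 0
0.3086 − 0.04193ρ = −Δg_obs/Δh = 0.21454
ρ = (0.3086 − 0.21454) / 0.04193 = 2.24 g/cm³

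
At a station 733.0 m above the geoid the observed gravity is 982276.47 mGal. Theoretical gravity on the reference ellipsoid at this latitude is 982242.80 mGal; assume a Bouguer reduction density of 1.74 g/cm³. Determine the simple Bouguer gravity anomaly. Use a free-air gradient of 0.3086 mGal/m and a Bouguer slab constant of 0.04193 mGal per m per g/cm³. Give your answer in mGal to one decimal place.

Free-air correction = 0.3086 × 733.0 = 226.20 mGal
Free-air anomaly = 982276.47 − 982242.80 + (226.20) = 259.87 mGal
Bouguer slab correction = 0.04193 × 1.74 × 733.0 = 53.48 mGal
Simple Bouguer anomaly = 259.87 − (53.48) = 206.39 mGal

206.4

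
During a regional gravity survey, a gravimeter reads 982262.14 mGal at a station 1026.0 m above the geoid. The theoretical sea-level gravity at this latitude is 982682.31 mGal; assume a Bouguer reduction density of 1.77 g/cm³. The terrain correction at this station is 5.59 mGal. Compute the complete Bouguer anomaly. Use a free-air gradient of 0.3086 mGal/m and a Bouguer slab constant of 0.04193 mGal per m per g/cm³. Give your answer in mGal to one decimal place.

-174.1

Free-air correction = 0.3086 × 1026.0 = 316.62 mGal
Free-air anomaly = 982262.14 − 982682.31 + (316.62) = -103.55 mGal
Bouguer slab correction = 0.04193 × 1.77 × 1026.0 = 76.15 mGal
Simple Bouguer anomaly = -103.55 − (76.15) = -179.70 mGal
Complete Bouguer anomaly = -179.70 + 5.59 = -174.11 mGal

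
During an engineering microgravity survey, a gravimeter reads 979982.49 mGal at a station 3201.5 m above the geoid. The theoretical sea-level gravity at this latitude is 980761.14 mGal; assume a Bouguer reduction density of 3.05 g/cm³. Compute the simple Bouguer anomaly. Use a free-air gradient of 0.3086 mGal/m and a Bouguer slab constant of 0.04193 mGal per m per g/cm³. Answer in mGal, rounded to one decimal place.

-200.1

Free-air correction = 0.3086 × 3201.5 = 987.98 mGal
Free-air anomaly = 979982.49 − 980761.14 + (987.98) = 209.33 mGal
Bouguer slab correction = 0.04193 × 3.05 × 3201.5 = 409.43 mGal
Simple Bouguer anomaly = 209.33 − (409.43) = -200.10 mGal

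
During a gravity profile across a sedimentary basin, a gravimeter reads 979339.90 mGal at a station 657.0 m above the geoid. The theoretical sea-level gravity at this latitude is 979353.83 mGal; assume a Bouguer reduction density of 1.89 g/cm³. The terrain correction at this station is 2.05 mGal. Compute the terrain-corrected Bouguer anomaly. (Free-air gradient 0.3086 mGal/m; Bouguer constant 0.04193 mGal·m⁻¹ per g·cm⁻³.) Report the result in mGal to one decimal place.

138.8

Free-air correction = 0.3086 × 657.0 = 202.75 mGal
Free-air anomaly = 979339.90 − 979353.83 + (202.75) = 188.82 mGal
Bouguer slab correction = 0.04193 × 1.89 × 657.0 = 52.07 mGal
Simple Bouguer anomaly = 188.82 − (52.07) = 136.75 mGal
Complete Bouguer anomaly = 136.75 + 2.05 = 138.80 mGal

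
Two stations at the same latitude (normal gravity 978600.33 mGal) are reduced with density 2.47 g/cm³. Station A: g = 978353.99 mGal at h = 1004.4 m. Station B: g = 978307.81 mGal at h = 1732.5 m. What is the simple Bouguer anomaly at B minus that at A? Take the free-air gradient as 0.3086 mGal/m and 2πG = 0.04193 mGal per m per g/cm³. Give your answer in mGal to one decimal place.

Δg_SB(A) = 978353.99 − 978600.33 + 0.3086×1004.4 − 0.04193×2.47×1004.4 = -40.40 mGal
Δg_SB(B) = 978307.81 − 978600.33 + 0.3086×1732.5 − 0.04193×2.47×1732.5 = 62.70 mGal
Difference = 62.70 − (-40.40) = 103.10 mGal

103.1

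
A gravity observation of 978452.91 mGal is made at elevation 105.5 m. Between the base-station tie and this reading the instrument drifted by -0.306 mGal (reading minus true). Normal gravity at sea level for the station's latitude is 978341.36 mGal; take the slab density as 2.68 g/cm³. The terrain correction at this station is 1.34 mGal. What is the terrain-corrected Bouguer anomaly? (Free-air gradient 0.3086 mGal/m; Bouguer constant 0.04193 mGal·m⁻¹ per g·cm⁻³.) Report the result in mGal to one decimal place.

133.9

Drift-corrected reading = 978452.91 − (-0.306) = 978453.216 mGal
Free-air correction = 0.3086 × 105.5 = 32.56 mGal
Free-air anomaly = 978453.216 − 978341.36 + (32.56) = 144.416 mGal
Bouguer slab correction = 0.04193 × 2.68 × 105.5 = 11.86 mGal
Simple Bouguer anomaly = 144.416 − (11.86) = 132.556 mGal
Complete Bouguer anomaly = 132.556 + 1.34 = 133.896 mGal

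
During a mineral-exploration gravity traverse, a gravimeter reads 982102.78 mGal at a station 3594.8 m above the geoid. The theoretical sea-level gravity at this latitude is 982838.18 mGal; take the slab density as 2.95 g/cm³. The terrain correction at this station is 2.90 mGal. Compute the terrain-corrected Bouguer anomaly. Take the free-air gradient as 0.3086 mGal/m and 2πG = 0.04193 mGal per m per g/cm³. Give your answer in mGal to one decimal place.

Free-air correction = 0.3086 × 3594.8 = 1109.36 mGal
Free-air anomaly = 982102.78 − 982838.18 + (1109.36) = 373.96 mGal
Bouguer slab correction = 0.04193 × 2.95 × 3594.8 = 444.65 mGal
Simple Bouguer anomaly = 373.96 − (444.65) = -70.69 mGal
Complete Bouguer anomaly = -70.69 + 2.90 = -67.79 mGal

-67.8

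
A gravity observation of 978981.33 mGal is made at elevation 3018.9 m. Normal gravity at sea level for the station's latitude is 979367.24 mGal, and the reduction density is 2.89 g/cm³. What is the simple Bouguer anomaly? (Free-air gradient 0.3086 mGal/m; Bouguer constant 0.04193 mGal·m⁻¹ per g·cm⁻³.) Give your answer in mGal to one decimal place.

179.9

Free-air correction = 0.3086 × 3018.9 = 931.63 mGal
Free-air anomaly = 978981.33 − 979367.24 + (931.63) = 545.72 mGal
Bouguer slab correction = 0.04193 × 2.89 × 3018.9 = 365.82 mGal
Simple Bouguer anomaly = 545.72 − (365.82) = 179.90 mGal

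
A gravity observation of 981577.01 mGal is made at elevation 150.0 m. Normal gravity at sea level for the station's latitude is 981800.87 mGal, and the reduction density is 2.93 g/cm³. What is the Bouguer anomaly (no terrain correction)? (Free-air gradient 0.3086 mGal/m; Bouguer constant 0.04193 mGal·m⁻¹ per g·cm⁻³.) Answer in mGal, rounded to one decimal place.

Free-air correction = 0.3086 × 150.0 = 46.29 mGal
Free-air anomaly = 981577.01 − 981800.87 + (46.29) = -177.57 mGal
Bouguer slab correction = 0.04193 × 2.93 × 150.0 = 18.43 mGal
Simple Bouguer anomaly = -177.57 − (18.43) = -196.00 mGal

-196.0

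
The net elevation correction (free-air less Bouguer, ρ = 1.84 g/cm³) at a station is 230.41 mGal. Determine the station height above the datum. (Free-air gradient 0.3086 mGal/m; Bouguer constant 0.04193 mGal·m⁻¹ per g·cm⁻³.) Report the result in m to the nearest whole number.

Combined gradient = 0.3086 − 0.04193 × 1.84 = 0.2314488 mGal/m
h = 230.41 / 0.2314488 = 995.51 m

996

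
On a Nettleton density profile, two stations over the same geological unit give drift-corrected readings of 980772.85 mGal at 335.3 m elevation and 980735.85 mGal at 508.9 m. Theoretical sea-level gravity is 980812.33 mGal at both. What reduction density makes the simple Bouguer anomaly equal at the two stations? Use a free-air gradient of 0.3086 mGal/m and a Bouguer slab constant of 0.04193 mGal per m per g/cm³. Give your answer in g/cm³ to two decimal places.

Δg_obs = 980735.85 − 980772.85 = -37.00 mGal over Δh = 508.9 − 335.3 = 173.6 m
Equal Bouguer anomalies ⇒ Δg_obs + (0.3086 − 0.04193ρ)·Δh = 0
0.3086 − 0.04193ρ = −Δg_obs/Δh = 0.21313
ρ = (0.3086 − 0.21313) / 0.04193 = 2.28 g/cm³

2.28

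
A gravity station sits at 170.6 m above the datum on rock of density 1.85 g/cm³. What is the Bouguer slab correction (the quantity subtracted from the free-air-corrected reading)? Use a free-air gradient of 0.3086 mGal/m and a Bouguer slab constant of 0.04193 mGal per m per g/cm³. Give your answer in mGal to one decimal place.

Bouguer slab correction = 0.04193 × 1.85 × 170.6 = 13.2 mGal

13.2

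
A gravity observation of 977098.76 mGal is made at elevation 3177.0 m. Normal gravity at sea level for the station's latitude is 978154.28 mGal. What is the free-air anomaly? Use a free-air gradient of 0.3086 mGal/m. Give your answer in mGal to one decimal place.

-75.1

Free-air correction = 0.3086 × 3177.0 = 980.42 mGal
Free-air anomaly = 977098.76 − 978154.28 + (980.42) = -75.10 mGal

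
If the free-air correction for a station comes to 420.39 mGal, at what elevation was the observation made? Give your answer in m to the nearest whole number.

h = 420.39 / 0.3086 = 1362.25 m

1362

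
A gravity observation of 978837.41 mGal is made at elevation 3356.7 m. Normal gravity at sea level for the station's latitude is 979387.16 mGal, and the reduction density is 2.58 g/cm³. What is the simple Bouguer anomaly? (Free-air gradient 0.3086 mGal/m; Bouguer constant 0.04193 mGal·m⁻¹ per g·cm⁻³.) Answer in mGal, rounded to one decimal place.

Free-air correction = 0.3086 × 3356.7 = 1035.88 mGal
Free-air anomaly = 978837.41 − 979387.16 + (1035.88) = 486.13 mGal
Bouguer slab correction = 0.04193 × 2.58 × 3356.7 = 363.13 mGal
Simple Bouguer anomaly = 486.13 − (363.13) = 123.00 mGal

123.0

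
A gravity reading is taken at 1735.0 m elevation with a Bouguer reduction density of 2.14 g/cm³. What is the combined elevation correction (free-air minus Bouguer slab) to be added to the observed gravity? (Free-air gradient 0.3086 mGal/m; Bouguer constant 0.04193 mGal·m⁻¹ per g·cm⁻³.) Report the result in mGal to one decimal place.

379.7

Combined gradient = 0.3086 − 0.04193 × 2.14 = 0.2188698 mGal/m
Combined elevation correction = 0.2188698 × 1735.0 = 379.7 mGal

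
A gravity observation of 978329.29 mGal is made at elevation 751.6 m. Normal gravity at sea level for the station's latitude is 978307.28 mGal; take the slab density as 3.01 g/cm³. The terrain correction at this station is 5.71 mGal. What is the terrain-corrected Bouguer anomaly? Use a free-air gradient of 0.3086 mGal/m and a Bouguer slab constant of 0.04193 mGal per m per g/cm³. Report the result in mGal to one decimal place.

Free-air correction = 0.3086 × 751.6 = 231.94 mGal
Free-air anomaly = 978329.29 − 978307.28 + (231.94) = 253.95 mGal
Bouguer slab correction = 0.04193 × 3.01 × 751.6 = 94.86 mGal
Simple Bouguer anomaly = 253.95 − (94.86) = 159.09 mGal
Complete Bouguer anomaly = 159.09 + 5.71 = 164.80 mGal

164.8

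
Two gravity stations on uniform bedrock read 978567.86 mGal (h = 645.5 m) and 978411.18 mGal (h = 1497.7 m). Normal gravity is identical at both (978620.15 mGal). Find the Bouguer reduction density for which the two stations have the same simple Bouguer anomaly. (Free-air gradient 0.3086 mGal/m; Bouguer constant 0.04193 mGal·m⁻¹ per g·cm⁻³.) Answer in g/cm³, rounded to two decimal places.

Δg_obs = 978411.18 − 978567.86 = -156.68 mGal over Δh = 1497.7 − 645.5 = 852.2 m
Equal Bouguer anomalies ⇒ Δg_obs + (0.3086 − 0.04193ρ)·Δh = 0
0.3086 − 0.04193ρ = −Δg_obs/Δh = 0.18385
ρ = (0.3086 − 0.18385) / 0.04193 = 2.98 g/cm³

2.98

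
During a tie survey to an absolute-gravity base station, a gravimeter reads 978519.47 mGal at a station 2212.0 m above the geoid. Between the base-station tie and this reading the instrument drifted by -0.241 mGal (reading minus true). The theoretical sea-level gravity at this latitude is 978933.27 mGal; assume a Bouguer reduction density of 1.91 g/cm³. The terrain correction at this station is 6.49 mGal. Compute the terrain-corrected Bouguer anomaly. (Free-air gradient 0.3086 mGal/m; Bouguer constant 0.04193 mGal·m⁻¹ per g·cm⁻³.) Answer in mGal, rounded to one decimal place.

Drift-corrected reading = 978519.47 − (-0.241) = 978519.711 mGal
Free-air correction = 0.3086 × 2212.0 = 682.62 mGal
Free-air anomaly = 978519.711 − 978933.27 + (682.62) = 269.061 mGal
Bouguer slab correction = 0.04193 × 1.91 × 2212.0 = 177.15 mGal
Simple Bouguer anomaly = 269.061 − (177.15) = 91.911 mGal
Complete Bouguer anomaly = 91.911 + 6.49 = 98.401 mGal

98.4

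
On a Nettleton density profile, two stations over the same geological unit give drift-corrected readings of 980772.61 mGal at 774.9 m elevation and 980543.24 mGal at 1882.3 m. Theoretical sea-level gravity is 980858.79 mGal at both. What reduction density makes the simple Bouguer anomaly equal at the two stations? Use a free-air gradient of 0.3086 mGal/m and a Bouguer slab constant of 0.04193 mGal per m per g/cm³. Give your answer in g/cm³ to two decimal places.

2.42

Δg_obs = 980543.24 − 980772.61 = -229.37 mGal over Δh = 1882.3 − 774.9 = 1107.4 m
Equal Bouguer anomalies ⇒ Δg_obs + (0.3086 − 0.04193ρ)·Δh = 0
0.3086 − 0.04193ρ = −Δg_obs/Δh = 0.20712
ρ = (0.3086 − 0.20712) / 0.04193 = 2.42 g/cm³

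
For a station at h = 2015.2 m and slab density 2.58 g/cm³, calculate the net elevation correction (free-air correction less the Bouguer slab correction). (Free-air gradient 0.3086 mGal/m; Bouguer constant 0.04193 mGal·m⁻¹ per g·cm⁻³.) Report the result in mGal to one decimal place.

403.9

Combined gradient = 0.3086 − 0.04193 × 2.58 = 0.2004206 mGal/m
Combined elevation correction = 0.2004206 × 2015.2 = 403.9 mGal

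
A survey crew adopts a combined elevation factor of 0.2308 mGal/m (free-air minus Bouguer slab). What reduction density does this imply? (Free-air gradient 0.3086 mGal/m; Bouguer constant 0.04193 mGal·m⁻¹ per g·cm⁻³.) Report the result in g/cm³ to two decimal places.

0.2308 = 0.3086 − 0.04193 × ρ
ρ = (0.3086 − 0.2308) / 0.04193 = 1.86 g/cm³

1.86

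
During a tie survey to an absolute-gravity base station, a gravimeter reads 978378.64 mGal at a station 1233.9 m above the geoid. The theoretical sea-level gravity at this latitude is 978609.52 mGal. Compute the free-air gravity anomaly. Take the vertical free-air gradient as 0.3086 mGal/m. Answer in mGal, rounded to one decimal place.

149.9

Free-air correction = 0.3086 × 1233.9 = 380.78 mGal
Free-air anomaly = 978378.64 − 978609.52 + (380.78) = 149.90 mGal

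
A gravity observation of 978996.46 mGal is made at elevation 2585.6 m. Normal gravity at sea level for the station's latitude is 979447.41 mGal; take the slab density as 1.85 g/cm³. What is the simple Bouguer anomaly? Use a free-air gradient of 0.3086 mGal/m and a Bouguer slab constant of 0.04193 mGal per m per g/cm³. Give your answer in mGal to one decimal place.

146.4

Free-air correction = 0.3086 × 2585.6 = 797.92 mGal
Free-air anomaly = 978996.46 − 979447.41 + (797.92) = 346.97 mGal
Bouguer slab correction = 0.04193 × 1.85 × 2585.6 = 200.57 mGal
Simple Bouguer anomaly = 346.97 − (200.57) = 146.40 mGal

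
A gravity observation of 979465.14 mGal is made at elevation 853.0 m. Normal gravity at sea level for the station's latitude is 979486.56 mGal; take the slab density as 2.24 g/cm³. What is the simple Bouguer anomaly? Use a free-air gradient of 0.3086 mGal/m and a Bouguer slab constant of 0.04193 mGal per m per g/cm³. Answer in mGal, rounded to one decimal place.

161.7

Free-air correction = 0.3086 × 853.0 = 263.24 mGal
Free-air anomaly = 979465.14 − 979486.56 + (263.24) = 241.82 mGal
Bouguer slab correction = 0.04193 × 2.24 × 853.0 = 80.12 mGal
Simple Bouguer anomaly = 241.82 − (80.12) = 161.70 mGal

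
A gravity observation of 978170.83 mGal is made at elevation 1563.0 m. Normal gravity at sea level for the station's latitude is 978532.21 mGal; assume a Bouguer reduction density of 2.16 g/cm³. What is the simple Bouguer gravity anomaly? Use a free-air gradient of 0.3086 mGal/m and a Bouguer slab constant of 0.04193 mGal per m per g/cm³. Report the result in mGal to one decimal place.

-20.6

Free-air correction = 0.3086 × 1563.0 = 482.34 mGal
Free-air anomaly = 978170.83 − 978532.21 + (482.34) = 120.96 mGal
Bouguer slab correction = 0.04193 × 2.16 × 1563.0 = 141.56 mGal
Simple Bouguer anomaly = 120.96 − (141.56) = -20.60 mGal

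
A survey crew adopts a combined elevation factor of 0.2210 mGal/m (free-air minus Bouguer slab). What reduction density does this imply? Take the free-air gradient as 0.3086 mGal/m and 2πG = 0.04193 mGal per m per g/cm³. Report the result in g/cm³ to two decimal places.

0.2210 = 0.3086 − 0.04193 × ρ
ρ = (0.3086 − 0.2210) / 0.04193 = 2.09 g/cm³

2.09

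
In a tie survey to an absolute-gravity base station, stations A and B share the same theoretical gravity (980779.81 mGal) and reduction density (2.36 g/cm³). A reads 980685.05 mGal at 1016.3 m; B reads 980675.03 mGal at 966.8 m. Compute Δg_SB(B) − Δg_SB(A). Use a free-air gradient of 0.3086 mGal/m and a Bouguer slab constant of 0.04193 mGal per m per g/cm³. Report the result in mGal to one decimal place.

Δg_SB(A) = 980685.05 − 980779.81 + 0.3086×1016.3 − 0.04193×2.36×1016.3 = 118.30 mGal
Δg_SB(B) = 980675.03 − 980779.81 + 0.3086×966.8 − 0.04193×2.36×966.8 = 97.90 mGal
Difference = 97.90 − (118.30) = -20.40 mGal

-20.4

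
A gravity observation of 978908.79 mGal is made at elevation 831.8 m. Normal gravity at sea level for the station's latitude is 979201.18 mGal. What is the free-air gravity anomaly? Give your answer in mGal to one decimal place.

-35.7

Free-air correction = 0.3086 × 831.8 = 256.69 mGal
Free-air anomaly = 978908.79 − 979201.18 + (256.69) = -35.70 mGal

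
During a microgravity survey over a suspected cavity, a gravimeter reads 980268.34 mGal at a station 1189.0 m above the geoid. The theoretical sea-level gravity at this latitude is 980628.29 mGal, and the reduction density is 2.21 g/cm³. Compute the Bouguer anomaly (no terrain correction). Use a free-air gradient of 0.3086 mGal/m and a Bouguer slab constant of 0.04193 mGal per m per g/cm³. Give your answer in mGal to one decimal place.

Free-air correction = 0.3086 × 1189.0 = 366.93 mGal
Free-air anomaly = 980268.34 − 980628.29 + (366.93) = 6.98 mGal
Bouguer slab correction = 0.04193 × 2.21 × 1189.0 = 110.18 mGal
Simple Bouguer anomaly = 6.98 − (110.18) = -103.20 mGal

-103.2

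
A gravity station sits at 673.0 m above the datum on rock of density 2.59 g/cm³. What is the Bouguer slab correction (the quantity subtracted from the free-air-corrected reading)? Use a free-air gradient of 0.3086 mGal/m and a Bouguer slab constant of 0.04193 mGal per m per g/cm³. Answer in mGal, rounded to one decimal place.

73.1

Bouguer slab correction = 0.04193 × 2.59 × 673.0 = 73.1 mGal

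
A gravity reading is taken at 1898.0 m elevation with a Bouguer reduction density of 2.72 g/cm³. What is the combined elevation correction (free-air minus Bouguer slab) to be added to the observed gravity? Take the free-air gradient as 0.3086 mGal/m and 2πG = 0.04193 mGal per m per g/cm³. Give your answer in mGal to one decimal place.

369.3

Combined gradient = 0.3086 − 0.04193 × 2.72 = 0.1945504 mGal/m
Combined elevation correction = 0.1945504 × 1898.0 = 369.3 mGal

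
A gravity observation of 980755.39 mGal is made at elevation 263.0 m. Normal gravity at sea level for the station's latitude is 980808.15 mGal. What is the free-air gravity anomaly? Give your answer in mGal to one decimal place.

Free-air correction = 0.3086 × 263.0 = 81.16 mGal
Free-air anomaly = 980755.39 − 980808.15 + (81.16) = 28.40 mGal

28.4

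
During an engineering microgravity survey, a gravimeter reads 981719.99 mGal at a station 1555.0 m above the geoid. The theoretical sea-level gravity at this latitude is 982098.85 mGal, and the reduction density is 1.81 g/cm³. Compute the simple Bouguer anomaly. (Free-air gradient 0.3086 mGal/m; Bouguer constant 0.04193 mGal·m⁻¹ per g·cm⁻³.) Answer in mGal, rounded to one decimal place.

Free-air correction = 0.3086 × 1555.0 = 479.87 mGal
Free-air anomaly = 981719.99 − 982098.85 + (479.87) = 101.01 mGal
Bouguer slab correction = 0.04193 × 1.81 × 1555.0 = 118.01 mGal
Simple Bouguer anomaly = 101.01 − (118.01) = -17.00 mGal

-17.0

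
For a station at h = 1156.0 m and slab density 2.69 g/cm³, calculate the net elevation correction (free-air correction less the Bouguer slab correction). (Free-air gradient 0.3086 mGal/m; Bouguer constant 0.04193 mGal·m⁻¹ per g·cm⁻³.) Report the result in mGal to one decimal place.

Combined gradient = 0.3086 − 0.04193 × 2.69 = 0.1958083 mGal/m
Combined elevation correction = 0.1958083 × 1156.0 = 226.4 mGal

226.4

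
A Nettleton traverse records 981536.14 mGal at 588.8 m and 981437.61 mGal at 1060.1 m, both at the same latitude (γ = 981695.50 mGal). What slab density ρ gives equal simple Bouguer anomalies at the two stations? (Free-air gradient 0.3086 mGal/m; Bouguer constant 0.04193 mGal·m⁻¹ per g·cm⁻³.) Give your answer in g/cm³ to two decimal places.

Δg_obs = 981437.61 − 981536.14 = -98.53 mGal over Δh = 1060.1 − 588.8 = 471.3 m
Equal Bouguer anomalies ⇒ Δg_obs + (0.3086 − 0.04193ρ)·Δh = 0
0.3086 − 0.04193ρ = −Δg_obs/Δh = 0.20906
ρ = (0.3086 − 0.20906) / 0.04193 = 2.37 g/cm³

2.37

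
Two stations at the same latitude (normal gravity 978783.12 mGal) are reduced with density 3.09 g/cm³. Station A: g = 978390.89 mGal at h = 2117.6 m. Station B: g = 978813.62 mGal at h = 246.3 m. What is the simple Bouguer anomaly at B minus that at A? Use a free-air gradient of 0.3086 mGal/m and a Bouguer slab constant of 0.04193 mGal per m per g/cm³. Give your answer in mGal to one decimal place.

87.7

Δg_SB(A) = 978390.89 − 978783.12 + 0.3086×2117.6 − 0.04193×3.09×2117.6 = -13.10 mGal
Δg_SB(B) = 978813.62 − 978783.12 + 0.3086×246.3 − 0.04193×3.09×246.3 = 74.60 mGal
Difference = 74.60 − (-13.10) = 87.70 mGal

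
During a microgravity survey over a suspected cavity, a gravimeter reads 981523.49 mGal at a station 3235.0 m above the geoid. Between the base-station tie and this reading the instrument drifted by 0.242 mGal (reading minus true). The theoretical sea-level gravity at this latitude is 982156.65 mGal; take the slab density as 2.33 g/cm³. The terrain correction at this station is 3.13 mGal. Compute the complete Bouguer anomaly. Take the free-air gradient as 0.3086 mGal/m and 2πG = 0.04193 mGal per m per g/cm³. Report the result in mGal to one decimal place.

52.0

Drift-corrected reading = 981523.49 − (0.242) = 981523.248 mGal
Free-air correction = 0.3086 × 3235.0 = 998.32 mGal
Free-air anomaly = 981523.248 − 982156.65 + (998.32) = 364.918 mGal
Bouguer slab correction = 0.04193 × 2.33 × 3235.0 = 316.05 mGal
Simple Bouguer anomaly = 364.918 − (316.05) = 48.868 mGal
Complete Bouguer anomaly = 48.868 + 3.13 = 51.998 mGal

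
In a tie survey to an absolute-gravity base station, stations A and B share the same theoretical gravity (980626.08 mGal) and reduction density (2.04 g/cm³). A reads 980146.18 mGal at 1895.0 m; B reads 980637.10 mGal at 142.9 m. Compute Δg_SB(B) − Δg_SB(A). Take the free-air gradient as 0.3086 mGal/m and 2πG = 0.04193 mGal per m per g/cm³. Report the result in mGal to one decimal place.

Δg_SB(A) = 980146.18 − 980626.08 + 0.3086×1895.0 − 0.04193×2.04×1895.0 = -57.20 mGal
Δg_SB(B) = 980637.10 − 980626.08 + 0.3086×142.9 − 0.04193×2.04×142.9 = 42.90 mGal
Difference = 42.90 − (-57.20) = 100.10 mGal

100.1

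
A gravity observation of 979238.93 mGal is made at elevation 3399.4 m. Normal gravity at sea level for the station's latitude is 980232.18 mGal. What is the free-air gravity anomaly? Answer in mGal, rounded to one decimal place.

55.8

Free-air correction = 0.3086 × 3399.4 = 1049.05 mGal
Free-air anomaly = 979238.93 − 980232.18 + (1049.05) = 55.80 mGal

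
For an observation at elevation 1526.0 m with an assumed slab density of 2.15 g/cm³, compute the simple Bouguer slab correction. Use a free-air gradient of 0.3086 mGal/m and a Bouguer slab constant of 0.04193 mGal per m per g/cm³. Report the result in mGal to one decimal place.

Bouguer slab correction = 0.04193 × 2.15 × 1526.0 = 137.6 mGal

137.6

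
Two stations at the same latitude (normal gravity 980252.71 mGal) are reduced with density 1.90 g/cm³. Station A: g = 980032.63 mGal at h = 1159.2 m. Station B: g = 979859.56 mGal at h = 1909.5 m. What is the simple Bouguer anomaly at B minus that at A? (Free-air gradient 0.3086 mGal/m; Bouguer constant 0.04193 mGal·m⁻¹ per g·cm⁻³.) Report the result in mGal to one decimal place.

Δg_SB(A) = 980032.63 − 980252.71 + 0.3086×1159.2 − 0.04193×1.90×1159.2 = 45.30 mGal
Δg_SB(B) = 979859.56 − 980252.71 + 0.3086×1909.5 − 0.04193×1.90×1909.5 = 44.00 mGal
Difference = 44.00 − (45.30) = -1.30 mGal

-1.3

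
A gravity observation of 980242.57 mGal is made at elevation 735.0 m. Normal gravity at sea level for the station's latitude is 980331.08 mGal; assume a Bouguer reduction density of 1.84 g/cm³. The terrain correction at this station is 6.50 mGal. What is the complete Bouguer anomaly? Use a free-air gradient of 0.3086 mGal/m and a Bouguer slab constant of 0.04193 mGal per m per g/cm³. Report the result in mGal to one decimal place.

88.1

Free-air correction = 0.3086 × 735.0 = 226.82 mGal
Free-air anomaly = 980242.57 − 980331.08 + (226.82) = 138.31 mGal
Bouguer slab correction = 0.04193 × 1.84 × 735.0 = 56.71 mGal
Simple Bouguer anomaly = 138.31 − (56.71) = 81.60 mGal
Complete Bouguer anomaly = 81.60 + 6.50 = 88.10 mGal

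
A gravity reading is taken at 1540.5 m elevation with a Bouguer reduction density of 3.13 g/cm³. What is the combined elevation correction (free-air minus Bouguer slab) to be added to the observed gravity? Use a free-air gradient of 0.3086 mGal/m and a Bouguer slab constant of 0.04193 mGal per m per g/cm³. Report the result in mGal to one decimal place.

273.2

Combined gradient = 0.3086 − 0.04193 × 3.13 = 0.1773591 mGal/m
Combined elevation correction = 0.1773591 × 1540.5 = 273.2 mGal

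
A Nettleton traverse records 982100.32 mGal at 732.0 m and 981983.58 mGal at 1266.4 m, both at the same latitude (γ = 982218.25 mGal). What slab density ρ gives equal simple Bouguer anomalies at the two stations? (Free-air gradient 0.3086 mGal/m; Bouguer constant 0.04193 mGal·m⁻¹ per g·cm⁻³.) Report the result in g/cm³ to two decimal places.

2.15

Δg_obs = 981983.58 − 982100.32 = -116.74 mGal over Δh = 1266.4 − 732.0 = 534.4 m
Equal Bouguer anomalies ⇒ Δg_obs + (0.3086 − 0.04193ρ)·Δh = 0
0.3086 − 0.04193ρ = −Δg_obs/Δh = 0.21845
ρ = (0.3086 − 0.21845) / 0.04193 = 2.15 g/cm³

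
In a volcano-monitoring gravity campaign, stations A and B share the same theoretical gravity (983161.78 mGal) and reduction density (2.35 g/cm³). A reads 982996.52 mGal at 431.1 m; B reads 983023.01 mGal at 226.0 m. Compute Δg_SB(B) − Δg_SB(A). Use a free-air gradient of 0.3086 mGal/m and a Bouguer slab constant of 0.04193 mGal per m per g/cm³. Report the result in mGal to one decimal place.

-16.6

Δg_SB(A) = 982996.52 − 983161.78 + 0.3086×431.1 − 0.04193×2.35×431.1 = -74.70 mGal
Δg_SB(B) = 983023.01 − 983161.78 + 0.3086×226.0 − 0.04193×2.35×226.0 = -91.30 mGal
Difference = -91.30 − (-74.70) = -16.60 mGal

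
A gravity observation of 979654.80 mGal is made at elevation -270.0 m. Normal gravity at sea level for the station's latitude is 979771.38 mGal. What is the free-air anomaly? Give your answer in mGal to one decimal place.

-199.9

Free-air correction = 0.3086 × -270.0 = -83.32 mGal
Free-air anomaly = 979654.80 − 979771.38 + (-83.32) = -199.90 mGal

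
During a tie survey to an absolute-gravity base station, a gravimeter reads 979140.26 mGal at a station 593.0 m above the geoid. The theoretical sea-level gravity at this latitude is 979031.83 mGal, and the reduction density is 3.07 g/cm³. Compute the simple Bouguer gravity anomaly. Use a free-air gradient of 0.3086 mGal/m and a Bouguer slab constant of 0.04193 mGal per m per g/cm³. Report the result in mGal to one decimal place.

215.1

Free-air correction = 0.3086 × 593.0 = 183.00 mGal
Free-air anomaly = 979140.26 − 979031.83 + (183.00) = 291.43 mGal
Bouguer slab correction = 0.04193 × 3.07 × 593.0 = 76.33 mGal
Simple Bouguer anomaly = 291.43 − (76.33) = 215.10 mGal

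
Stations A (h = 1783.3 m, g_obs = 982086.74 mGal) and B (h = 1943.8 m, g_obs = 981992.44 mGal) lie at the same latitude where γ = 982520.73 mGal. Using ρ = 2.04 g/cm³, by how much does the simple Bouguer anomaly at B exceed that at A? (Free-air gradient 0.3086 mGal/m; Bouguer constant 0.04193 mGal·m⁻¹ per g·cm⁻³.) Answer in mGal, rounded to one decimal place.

-58.5

Δg_SB(A) = 982086.74 − 982520.73 + 0.3086×1783.3 − 0.04193×2.04×1783.3 = -36.20 mGal
Δg_SB(B) = 981992.44 − 982520.73 + 0.3086×1943.8 − 0.04193×2.04×1943.8 = -94.70 mGal
Difference = -94.70 − (-36.20) = -58.50 mGal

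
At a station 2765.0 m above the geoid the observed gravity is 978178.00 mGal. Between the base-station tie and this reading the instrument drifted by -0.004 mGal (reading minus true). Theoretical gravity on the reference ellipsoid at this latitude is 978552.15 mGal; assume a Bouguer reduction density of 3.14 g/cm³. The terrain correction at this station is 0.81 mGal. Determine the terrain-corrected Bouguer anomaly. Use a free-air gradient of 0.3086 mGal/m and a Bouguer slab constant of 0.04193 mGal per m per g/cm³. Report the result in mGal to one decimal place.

115.9

Drift-corrected reading = 978178.00 − (-0.004) = 978178.004 mGal
Free-air correction = 0.3086 × 2765.0 = 853.28 mGal
Free-air anomaly = 978178.004 − 978552.15 + (853.28) = 479.134 mGal
Bouguer slab correction = 0.04193 × 3.14 × 2765.0 = 364.04 mGal
Simple Bouguer anomaly = 479.134 − (364.04) = 115.094 mGal
Complete Bouguer anomaly = 115.094 + 0.81 = 115.904 mGal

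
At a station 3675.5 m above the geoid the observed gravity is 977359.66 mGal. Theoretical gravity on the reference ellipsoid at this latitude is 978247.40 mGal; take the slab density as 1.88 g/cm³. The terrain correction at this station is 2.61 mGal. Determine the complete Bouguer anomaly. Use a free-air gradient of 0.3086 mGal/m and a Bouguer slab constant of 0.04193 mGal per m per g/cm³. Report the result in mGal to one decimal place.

-40.6

Free-air correction = 0.3086 × 3675.5 = 1134.26 mGal
Free-air anomaly = 977359.66 − 978247.40 + (1134.26) = 246.52 mGal
Bouguer slab correction = 0.04193 × 1.88 × 3675.5 = 289.73 mGal
Simple Bouguer anomaly = 246.52 − (289.73) = -43.21 mGal
Complete Bouguer anomaly = -43.21 + 2.61 = -40.60 mGal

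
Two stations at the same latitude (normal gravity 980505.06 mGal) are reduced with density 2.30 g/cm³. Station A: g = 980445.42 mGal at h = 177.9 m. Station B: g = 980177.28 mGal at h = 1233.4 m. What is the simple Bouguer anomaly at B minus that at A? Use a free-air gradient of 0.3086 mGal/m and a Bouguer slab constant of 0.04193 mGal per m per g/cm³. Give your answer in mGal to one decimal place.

-44.2

Δg_SB(A) = 980445.42 − 980505.06 + 0.3086×177.9 − 0.04193×2.30×177.9 = -21.90 mGal
Δg_SB(B) = 980177.28 − 980505.06 + 0.3086×1233.4 − 0.04193×2.30×1233.4 = -66.10 mGal
Difference = -66.10 − (-21.90) = -44.20 mGal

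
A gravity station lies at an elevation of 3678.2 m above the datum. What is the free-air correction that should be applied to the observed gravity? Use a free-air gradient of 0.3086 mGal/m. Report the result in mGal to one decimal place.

1135.1

Free-air correction = 0.3086 × 3678.2 = 1135.1 mGal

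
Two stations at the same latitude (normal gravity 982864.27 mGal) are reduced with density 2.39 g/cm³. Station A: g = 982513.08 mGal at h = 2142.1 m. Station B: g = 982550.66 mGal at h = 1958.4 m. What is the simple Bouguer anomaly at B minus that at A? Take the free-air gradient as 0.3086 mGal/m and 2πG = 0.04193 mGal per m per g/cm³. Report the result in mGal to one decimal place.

Δg_SB(A) = 982513.08 − 982864.27 + 0.3086×2142.1 − 0.04193×2.39×2142.1 = 95.20 mGal
Δg_SB(B) = 982550.66 − 982864.27 + 0.3086×1958.4 − 0.04193×2.39×1958.4 = 94.50 mGal
Difference = 94.50 − (95.20) = -0.70 mGal

-0.7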